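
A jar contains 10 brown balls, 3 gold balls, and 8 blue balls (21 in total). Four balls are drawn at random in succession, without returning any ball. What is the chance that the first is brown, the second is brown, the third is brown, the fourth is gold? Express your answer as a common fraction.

Multiply the conditional probability of each draw in order, without replacement, so each draw removes one from its color and from the total.
P = (10/21) · (9/20) · (8/19) · (3/18) = 2/133 ≈ 0.0150.

2/133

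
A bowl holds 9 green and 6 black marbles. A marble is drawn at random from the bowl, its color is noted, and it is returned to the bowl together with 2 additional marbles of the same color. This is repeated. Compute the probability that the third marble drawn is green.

Sum over the four possibilities for the first two draws (green/not-green each), tracking how the green count and total change by +2 per draw.
P(third is green) = 3/5 ≈ 0.6000. (In a Pólya urn every draw has the same marginal probability 9/15.)

3/5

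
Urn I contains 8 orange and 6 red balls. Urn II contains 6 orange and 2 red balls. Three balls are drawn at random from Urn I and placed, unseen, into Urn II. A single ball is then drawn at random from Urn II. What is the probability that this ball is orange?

54/77

Condition on how many of the transferred balls are orange (from Urn I: 8 orange of 14; then Urn II has 11 total).
  0 orange: C(8,0)C(6,3)/C(14,3) = 5/91; then P = 6/11
  1 orange: C(8,1)C(6,2)/C(14,3) = 30/91; then P = 7/11
  2 orange: C(8,2)C(6,1)/C(14,3) = 6/13; then P = 8/11
  3 orange: C(8,3)C(6,0)/C(14,3) = 2/13; then P = 9/11
P(orange from Urn II) = 54/77 ≈ 0.7013.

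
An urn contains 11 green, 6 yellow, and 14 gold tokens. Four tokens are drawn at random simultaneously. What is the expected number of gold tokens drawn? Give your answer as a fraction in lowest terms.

By linearity of expectation, E[X] = Σ P(draw i is gold); by symmetry each draw (even without replacement) has P(gold) = 14/31.
E[X] = 4 · 14/31 = 56/31 ≈ 1.8065.

56/31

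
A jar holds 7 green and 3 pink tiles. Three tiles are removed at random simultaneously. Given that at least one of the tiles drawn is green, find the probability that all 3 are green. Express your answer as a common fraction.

5/17

P(all 3 green) = C(7,3)/C(10,3) = 7/24; P(at least one green) = 1 − C(3,3)/C(10,3) = 119/120.
Since 'all 3 green' ⊆ 'at least one green', P(all 3 | at least one) = 7/24 / 119/120 = 5/17 ≈ 0.2941.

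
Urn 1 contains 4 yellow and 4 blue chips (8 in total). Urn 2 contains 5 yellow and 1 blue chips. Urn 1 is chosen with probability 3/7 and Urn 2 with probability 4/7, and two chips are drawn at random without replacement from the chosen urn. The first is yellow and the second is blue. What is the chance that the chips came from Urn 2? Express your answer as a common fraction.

7/16

P(E | Urn 1) = 2/7; P(E | Urn 2) = 1/6.
P(E) = 3/7·2/7 + 4/7·1/6 = 32/147.
By Bayes' rule, P(Urn 2 | E) = 2/21 / 32/147 = 7/16 ≈ 0.4375.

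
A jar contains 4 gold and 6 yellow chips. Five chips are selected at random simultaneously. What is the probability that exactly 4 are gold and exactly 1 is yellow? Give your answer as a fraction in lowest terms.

Unordered draws without replacement: count favorable combinations over C(10,5).
Favorable = C(4,4) · C(6,1) = 6; total = C(10,5) = 252.
P = 6/252 = 1/42 ≈ 0.0238.

1/42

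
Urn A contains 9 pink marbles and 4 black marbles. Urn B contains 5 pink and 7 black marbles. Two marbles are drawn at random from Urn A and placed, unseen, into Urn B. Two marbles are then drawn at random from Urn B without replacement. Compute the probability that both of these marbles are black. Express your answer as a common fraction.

330/1183

Condition on how many of the transferred marbles are black (from Urn A: 4 black of 13; then Urn B has 14 total).
  0 black: C(4,0)C(9,2)/C(13,2) = 6/13; then P = C(7,2)/C(14,2) = 3/13
  1 black: C(4,1)C(9,1)/C(13,2) = 6/13; then P = C(8,2)/C(14,2) = 4/13
  2 black: C(4,2)C(9,0)/C(13,2) = 1/13; then P = C(9,2)/C(14,2) = 36/91
P(both black) = 330/1183 ≈ 0.2790.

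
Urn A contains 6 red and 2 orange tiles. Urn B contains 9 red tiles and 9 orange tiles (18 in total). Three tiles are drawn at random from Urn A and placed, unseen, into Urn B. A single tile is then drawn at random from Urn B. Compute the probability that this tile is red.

15/28

Condition on how many of the transferred tiles are red (from Urn A: 6 red of 8; then Urn B has 21 total).
  1 red: C(6,1)C(2,2)/C(8,3) = 3/28; then P = 10/21
  2 red: C(6,2)C(2,1)/C(8,3) = 15/28; then P = 11/21
  3 red: C(6,3)C(2,0)/C(8,3) = 5/14; then P = 12/21
P(red from Urn B) = 15/28 ≈ 0.5357.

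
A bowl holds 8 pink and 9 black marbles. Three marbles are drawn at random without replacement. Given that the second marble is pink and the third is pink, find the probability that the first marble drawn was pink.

P(first=pink and the second marble is pink and the third is pink) = (8/17)·(7/16)·(6/15) = 7/85.
P(E) = Σ over first color = 7/85 + 21/170 = 7/34.
By Bayes, P(first=pink | E) = 7/85 / 7/34 = 2/5 ≈ 0.4000.

2/5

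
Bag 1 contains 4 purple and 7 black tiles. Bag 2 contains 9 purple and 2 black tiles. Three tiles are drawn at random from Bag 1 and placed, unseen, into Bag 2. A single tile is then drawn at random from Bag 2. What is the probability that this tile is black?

43/154

Condition on how many of the transferred tiles are black (from Bag 1: 7 black of 11; then Bag 2 has 14 total).
  0 black: C(7,0)C(4,3)/C(11,3) = 4/165; then P = 2/14
  1 black: C(7,1)C(4,2)/C(11,3) = 14/55; then P = 3/14
  2 black: C(7,2)C(4,1)/C(11,3) = 28/55; then P = 4/14
  3 black: C(7,3)C(4,0)/C(11,3) = 7/33; then P = 5/14
P(black from Bag 2) = 43/154 ≈ 0.2792.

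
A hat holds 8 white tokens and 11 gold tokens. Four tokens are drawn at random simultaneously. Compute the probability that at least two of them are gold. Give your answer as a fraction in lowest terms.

1595/1938

Sum the hypergeometric tail for j = 2,…,4 gold tokens.
Favorable = C(11,2)·C(8,2) + C(11,3)·C(8,1) + C(11,4)·C(8,0) = 3190; total = C(19,4) = 3876.
P = 3190/3876 = 1595/1938 ≈ 0.8230.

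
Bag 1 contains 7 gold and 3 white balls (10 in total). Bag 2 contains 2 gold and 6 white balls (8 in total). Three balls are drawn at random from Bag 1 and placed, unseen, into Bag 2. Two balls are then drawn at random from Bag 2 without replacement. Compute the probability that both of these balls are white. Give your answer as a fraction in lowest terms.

103/275

Condition on how many of the transferred balls are white (from Bag 1: 3 white of 10; then Bag 2 has 11 total).
  0 white: C(3,0)C(7,3)/C(10,3) = 7/24; then P = C(6,2)/C(11,2) = 3/11
  1 white: C(3,1)C(7,2)/C(10,3) = 21/40; then P = C(7,2)/C(11,2) = 21/55
  2 white: C(3,2)C(7,1)/C(10,3) = 7/40; then P = C(8,2)/C(11,2) = 28/55
  3 white: C(3,3)C(7,0)/C(10,3) = 1/120; then P = C(9,2)/C(11,2) = 36/55
P(both white) = 103/275 ≈ 0.3745.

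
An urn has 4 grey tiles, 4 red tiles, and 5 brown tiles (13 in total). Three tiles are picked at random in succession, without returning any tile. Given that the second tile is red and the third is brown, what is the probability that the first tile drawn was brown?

4/11

P(first=brown and the second tile is red and the third is brown) = (5/13)·(4/12)·(4/11) = 20/429.
P(E) = Σ over first color = 20/429 + 5/143 + 20/429 = 5/39.
By Bayes, P(first=brown | E) = 20/429 / 5/39 = 4/11 ≈ 0.3636.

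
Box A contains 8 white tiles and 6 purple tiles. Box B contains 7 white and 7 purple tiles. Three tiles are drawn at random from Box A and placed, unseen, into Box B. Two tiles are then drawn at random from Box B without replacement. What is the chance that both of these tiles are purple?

Condition on how many of the transferred tiles are purple (from Box A: 6 purple of 14; then Box B has 17 total).
  0 purple: C(6,0)C(8,3)/C(14,3) = 2/13; then P = C(7,2)/C(17,2) = 21/136
  1 purple: C(6,1)C(8,2)/C(14,3) = 6/13; then P = C(8,2)/C(17,2) = 7/34
  2 purple: C(6,2)C(8,1)/C(14,3) = 30/91; then P = C(9,2)/C(17,2) = 9/34
  3 purple: C(6,3)C(8,0)/C(14,3) = 5/91; then P = C(10,2)/C(17,2) = 45/136
P(both purple) = 2775/12376 ≈ 0.2242.

2775/12376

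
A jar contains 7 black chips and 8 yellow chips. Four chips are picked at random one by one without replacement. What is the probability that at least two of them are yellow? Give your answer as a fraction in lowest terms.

10/13

Sum the hypergeometric tail for j = 2,…,4 yellow chips.
Favorable = C(8,2)·C(7,2) + C(8,3)·C(7,1) + C(8,4)·C(7,0) = 1050; total = C(15,4) = 1365.
P = 1050/1365 = 10/13 ≈ 0.7692.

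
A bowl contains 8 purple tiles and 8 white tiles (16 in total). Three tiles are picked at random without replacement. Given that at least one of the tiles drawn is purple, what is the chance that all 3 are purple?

1/9

P(all 3 purple) = C(8,3)/C(16,3) = 1/10; P(at least one purple) = 1 − C(8,3)/C(16,3) = 9/10.
Since 'all 3 purple' ⊆ 'at least one purple', P(all 3 | at least one) = 1/10 / 9/10 = 1/9 ≈ 0.1111.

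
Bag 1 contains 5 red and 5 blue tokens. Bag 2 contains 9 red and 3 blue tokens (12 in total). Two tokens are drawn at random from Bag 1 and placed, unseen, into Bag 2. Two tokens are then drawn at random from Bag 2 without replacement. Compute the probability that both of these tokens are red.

Condition on how many of the transferred tokens are red (from Bag 1: 5 red of 10; then Bag 2 has 14 total).
  0 red: C(5,0)C(5,2)/C(10,2) = 2/9; then P = C(9,2)/C(14,2) = 36/91
  1 red: C(5,1)C(5,1)/C(10,2) = 5/9; then P = C(10,2)/C(14,2) = 45/91
  2 red: C(5,2)C(5,0)/C(10,2) = 2/9; then P = C(11,2)/C(14,2) = 55/91
P(both red) = 407/819 ≈ 0.4969.

407/819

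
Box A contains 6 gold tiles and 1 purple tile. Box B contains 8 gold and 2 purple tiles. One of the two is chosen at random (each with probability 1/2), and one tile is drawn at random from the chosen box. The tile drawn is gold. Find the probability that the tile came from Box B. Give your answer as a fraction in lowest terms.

P(gold | Box A) = 6/7; P(gold | Box B) = 4/5.
P(gold) = 1/2·6/7 + 1/2·4/5 = 29/35.
By Bayes' rule, P(Box B | gold) = 2/5 / 29/35 = 14/29 ≈ 0.4828.

14/29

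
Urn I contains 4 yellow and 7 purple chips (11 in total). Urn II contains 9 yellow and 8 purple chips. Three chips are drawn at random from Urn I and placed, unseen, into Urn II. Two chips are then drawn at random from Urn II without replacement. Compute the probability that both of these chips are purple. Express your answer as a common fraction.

Condition on how many of the transferred chips are purple (from Urn I: 7 purple of 11; then Urn II has 20 total).
  0 purple: C(7,0)C(4,3)/C(11,3) = 4/165; then P = C(8,2)/C(20,2) = 14/95
  1 purple: C(7,1)C(4,2)/C(11,3) = 14/55; then P = C(9,2)/C(20,2) = 18/95
  2 purple: C(7,2)C(4,1)/C(11,3) = 28/55; then P = C(10,2)/C(20,2) = 9/38
  3 purple: C(7,3)C(4,0)/C(11,3) = 7/33; then P = C(11,2)/C(20,2) = 11/38
P(both purple) = 2443/10450 ≈ 0.2338.

2443/10450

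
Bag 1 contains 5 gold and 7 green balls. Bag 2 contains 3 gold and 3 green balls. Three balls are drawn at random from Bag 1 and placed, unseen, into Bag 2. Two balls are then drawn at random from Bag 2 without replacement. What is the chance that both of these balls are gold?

Condition on how many of the transferred balls are gold (from Bag 1: 5 gold of 12; then Bag 2 has 9 total).
  0 gold: C(5,0)C(7,3)/C(12,3) = 7/44; then P = C(3,2)/C(9,2) = 1/12
  1 gold: C(5,1)C(7,2)/C(12,3) = 21/44; then P = C(4,2)/C(9,2) = 1/6
  2 gold: C(5,2)C(7,1)/C(12,3) = 7/22; then P = C(5,2)/C(9,2) = 5/18
  3 gold: C(5,3)C(7,0)/C(12,3) = 1/22; then P = C(6,2)/C(9,2) = 5/12
P(both gold) = 317/1584 ≈ 0.2001.

317/1584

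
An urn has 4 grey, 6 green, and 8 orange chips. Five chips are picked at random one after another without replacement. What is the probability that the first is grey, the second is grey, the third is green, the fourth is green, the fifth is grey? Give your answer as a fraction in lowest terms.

1/1428

Multiply the conditional probability of each draw in order, without replacement, so each draw removes one from its color and from the total.
P = (4/18) · (3/17) · (6/16) · (5/15) · (2/14) = 1/1428 ≈ 0.0007.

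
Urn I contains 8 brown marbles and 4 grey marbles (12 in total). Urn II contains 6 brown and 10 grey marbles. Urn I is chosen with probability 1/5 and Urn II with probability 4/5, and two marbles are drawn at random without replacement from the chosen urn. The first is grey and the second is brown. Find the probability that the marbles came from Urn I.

P(E | Urn I) = 8/33; P(E | Urn II) = 1/4.
P(E) = 1/5·8/33 + 4/5·1/4 = 41/165.
By Bayes' rule, P(Urn I | E) = 8/165 / 41/165 = 8/41 ≈ 0.1951.

8/41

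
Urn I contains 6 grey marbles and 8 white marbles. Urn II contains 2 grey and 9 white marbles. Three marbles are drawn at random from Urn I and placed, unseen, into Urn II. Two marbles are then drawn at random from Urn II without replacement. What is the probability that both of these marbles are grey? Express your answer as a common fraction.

370/8281

Condition on how many of the transferred marbles are grey (from Urn I: 6 grey of 14; then Urn II has 14 total).
  0 grey: C(6,0)C(8,3)/C(14,3) = 2/13; then P = C(2,2)/C(14,2) = 1/91
  1 grey: C(6,1)C(8,2)/C(14,3) = 6/13; then P = C(3,2)/C(14,2) = 3/91
  2 grey: C(6,2)C(8,1)/C(14,3) = 30/91; then P = C(4,2)/C(14,2) = 6/91
  3 grey: C(6,3)C(8,0)/C(14,3) = 5/91; then P = C(5,2)/C(14,2) = 10/91
P(both grey) = 370/8281 ≈ 0.0447.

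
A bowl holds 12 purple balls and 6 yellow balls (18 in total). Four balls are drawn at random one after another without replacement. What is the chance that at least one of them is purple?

203/204

Use the complement: P(at least one purple) = 1 − P(no purple).
P(none) = C(6,4)/C(18,4) = 15/3060.
So P = 1 − 15/3060 = 203/204 ≈ 0.9951.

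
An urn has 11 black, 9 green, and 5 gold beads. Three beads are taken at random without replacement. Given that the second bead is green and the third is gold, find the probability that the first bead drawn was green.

P(first=green and the second bead is green and the third is gold) = (9/25)·(8/24)·(5/23) = 3/115.
P(E) = Σ over first color = 33/920 + 3/115 + 3/230 = 3/40.
By Bayes, P(first=green | E) = 3/115 / 3/40 = 8/23 ≈ 0.3478.

8/23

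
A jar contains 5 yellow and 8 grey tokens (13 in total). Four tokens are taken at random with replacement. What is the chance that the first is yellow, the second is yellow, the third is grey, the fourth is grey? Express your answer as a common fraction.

1600/28561

Multiply the conditional probability of each draw in order, with replacement (the composition resets each draw).
P = (5/13) · (5/13) · (8/13) · (8/13) = 1600/28561 ≈ 0.0560.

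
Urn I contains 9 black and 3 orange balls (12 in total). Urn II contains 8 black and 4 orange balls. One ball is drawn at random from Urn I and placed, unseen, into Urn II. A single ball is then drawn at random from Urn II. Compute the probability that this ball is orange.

17/52

Condition on how many of the transferred balls are orange (from Urn I: 3 orange of 12; then Urn II has 13 total).
  0 orange: C(3,0)C(9,1)/C(12,1) = 3/4; then P = 4/13
  1 orange: C(3,1)C(9,0)/C(12,1) = 1/4; then P = 5/13
P(orange from Urn II) = 17/52 ≈ 0.3269.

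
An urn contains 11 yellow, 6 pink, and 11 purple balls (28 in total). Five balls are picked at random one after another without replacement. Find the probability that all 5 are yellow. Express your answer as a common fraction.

Unordered draws without replacement: count favorable combinations over C(28,5).
Favorable = C(11,5) · C(6,0) · C(11,0) = 462; total = C(28,5) = 98280.
P = 462/98280 = 11/2340 ≈ 0.0047.

11/2340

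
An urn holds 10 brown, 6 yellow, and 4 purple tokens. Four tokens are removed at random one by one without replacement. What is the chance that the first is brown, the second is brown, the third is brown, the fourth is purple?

Multiply the conditional probability of each draw in order, without replacement, so each draw removes one from its color and from the total.
P = (10/20) · (9/19) · (8/18) · (4/17) = 8/323 ≈ 0.0248.

8/323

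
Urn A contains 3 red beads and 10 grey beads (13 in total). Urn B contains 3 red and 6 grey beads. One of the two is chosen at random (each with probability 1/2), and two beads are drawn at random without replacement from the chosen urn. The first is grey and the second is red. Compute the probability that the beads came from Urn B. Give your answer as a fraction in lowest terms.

P(E | Urn A) = 5/26; P(E | Urn B) = 1/4.
P(E) = 1/2·5/26 + 1/2·1/4 = 23/104.
By Bayes' rule, P(Urn B | E) = 1/8 / 23/104 = 13/23 ≈ 0.5652.

13/23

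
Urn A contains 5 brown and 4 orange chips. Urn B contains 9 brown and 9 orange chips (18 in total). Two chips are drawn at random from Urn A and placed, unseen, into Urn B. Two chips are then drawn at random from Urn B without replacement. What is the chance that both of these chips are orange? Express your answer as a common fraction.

Condition on how many of the transferred chips are orange (from Urn A: 4 orange of 9; then Urn B has 20 total).
  0 orange: C(4,0)C(5,2)/C(9,2) = 5/18; then P = C(9,2)/C(20,2) = 18/95
  1 orange: C(4,1)C(5,1)/C(9,2) = 5/9; then P = C(10,2)/C(20,2) = 9/38
  2 orange: C(4,2)C(5,0)/C(9,2) = 1/6; then P = C(11,2)/C(20,2) = 11/38
P(both orange) = 53/228 ≈ 0.2325.

53/228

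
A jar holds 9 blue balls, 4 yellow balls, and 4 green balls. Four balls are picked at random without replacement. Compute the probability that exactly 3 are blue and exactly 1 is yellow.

Unordered draws without replacement: count favorable combinations over C(17,4).
Favorable = C(9,3) · C(4,1) · C(4,0) = 336; total = C(17,4) = 2380.
P = 336/2380 = 12/85 ≈ 0.1412.

12/85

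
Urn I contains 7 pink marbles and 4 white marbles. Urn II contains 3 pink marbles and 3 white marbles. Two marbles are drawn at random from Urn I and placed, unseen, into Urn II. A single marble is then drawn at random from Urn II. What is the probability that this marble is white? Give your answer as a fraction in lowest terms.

Condition on how many of the transferred marbles are white (from Urn I: 4 white of 11; then Urn II has 8 total).
  0 white: C(4,0)C(7,2)/C(11,2) = 21/55; then P = 3/8
  1 white: C(4,1)C(7,1)/C(11,2) = 28/55; then P = 4/8
  2 white: C(4,2)C(7,0)/C(11,2) = 6/55; then P = 5/8
P(white from Urn II) = 41/88 ≈ 0.4659.

41/88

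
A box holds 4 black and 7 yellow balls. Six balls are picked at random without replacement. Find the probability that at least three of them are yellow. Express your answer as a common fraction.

21/22

Sum the hypergeometric tail for j = 3,…,6 yellow balls.
Favorable = C(7,3)·C(4,3) + C(7,4)·C(4,2) + C(7,5)·C(4,1) + C(7,6)·C(4,0) = 441; total = C(11,6) = 462.
P = 441/462 = 21/22 ≈ 0.9545.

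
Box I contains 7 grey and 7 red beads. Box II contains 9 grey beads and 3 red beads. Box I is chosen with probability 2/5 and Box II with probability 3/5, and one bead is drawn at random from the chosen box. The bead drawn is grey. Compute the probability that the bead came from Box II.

P(grey | Box I) = 1/2; P(grey | Box II) = 3/4.
P(grey) = 2/5·1/2 + 3/5·3/4 = 13/20.
By Bayes' rule, P(Box II | grey) = 9/20 / 13/20 = 9/13 ≈ 0.6923.

9/13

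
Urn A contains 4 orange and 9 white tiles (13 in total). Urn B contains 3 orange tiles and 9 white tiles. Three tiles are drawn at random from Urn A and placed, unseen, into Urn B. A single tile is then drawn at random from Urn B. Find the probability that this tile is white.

48/65

Condition on how many of the transferred tiles are white (from Urn A: 9 white of 13; then Urn B has 15 total).
  0 white: C(9,0)C(4,3)/C(13,3) = 2/143; then P = 9/15
  1 white: C(9,1)C(4,2)/C(13,3) = 27/143; then P = 10/15
  2 white: C(9,2)C(4,1)/C(13,3) = 72/143; then P = 11/15
  3 white: C(9,3)C(4,0)/C(13,3) = 42/143; then P = 12/15
P(white from Urn B) = 48/65 ≈ 0.7385.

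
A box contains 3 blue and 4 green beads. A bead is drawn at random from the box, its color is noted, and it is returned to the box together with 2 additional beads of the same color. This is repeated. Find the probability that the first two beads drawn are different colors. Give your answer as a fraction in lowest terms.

8/21

Either blue then green, or green then blue; after the first draw the total is 9.
P = (3/7)·(4/9) + (4/7)·(3/9) = 8/21 ≈ 0.3810.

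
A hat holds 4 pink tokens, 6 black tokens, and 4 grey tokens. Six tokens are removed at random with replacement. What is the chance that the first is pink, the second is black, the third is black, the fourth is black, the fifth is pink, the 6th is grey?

216/117649

Multiply the conditional probability of each draw in order, with replacement (the composition resets each draw).
P = (4/14) · (6/14) · (6/14) · (6/14) · (4/14) · (4/14) = 216/117649 ≈ 0.0018.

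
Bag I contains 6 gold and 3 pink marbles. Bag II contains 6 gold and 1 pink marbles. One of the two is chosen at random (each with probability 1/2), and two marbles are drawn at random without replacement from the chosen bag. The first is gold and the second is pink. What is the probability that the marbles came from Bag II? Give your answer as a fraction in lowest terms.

P(E | Bag I) = 1/4; P(E | Bag II) = 1/7.
P(E) = 1/2·1/4 + 1/2·1/7 = 11/56.
By Bayes' rule, P(Bag II | E) = 1/14 / 11/56 = 4/11 ≈ 0.3636.

4/11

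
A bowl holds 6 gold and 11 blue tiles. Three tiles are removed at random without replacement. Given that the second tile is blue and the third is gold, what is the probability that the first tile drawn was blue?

2/3

P(first=blue and the second tile is blue and the third is gold) = (11/17)·(10/16)·(6/15) = 11/68.
P(E) = Σ over first color = 11/136 + 11/68 = 33/136.
By Bayes, P(first=blue | E) = 11/68 / 33/136 = 2/3 ≈ 0.6667.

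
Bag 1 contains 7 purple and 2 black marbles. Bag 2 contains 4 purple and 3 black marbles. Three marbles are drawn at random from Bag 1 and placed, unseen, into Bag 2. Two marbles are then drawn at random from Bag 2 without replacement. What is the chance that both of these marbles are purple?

Condition on how many of the transferred marbles are purple (from Bag 1: 7 purple of 9; then Bag 2 has 10 total).
  1 purple: C(7,1)C(2,2)/C(9,3) = 1/12; then P = C(5,2)/C(10,2) = 2/9
  2 purple: C(7,2)C(2,1)/C(9,3) = 1/2; then P = C(6,2)/C(10,2) = 1/3
  3 purple: C(7,3)C(2,0)/C(9,3) = 5/12; then P = C(7,2)/C(10,2) = 7/15
P(both purple) = 41/108 ≈ 0.3796.

41/108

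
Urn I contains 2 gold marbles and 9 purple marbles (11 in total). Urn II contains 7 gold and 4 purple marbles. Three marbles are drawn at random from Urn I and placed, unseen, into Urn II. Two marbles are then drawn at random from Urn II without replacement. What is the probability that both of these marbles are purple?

978/5005

Condition on how many of the transferred marbles are purple (from Urn I: 9 purple of 11; then Urn II has 14 total).
  1 purple: C(9,1)C(2,2)/C(11,3) = 3/55; then P = C(5,2)/C(14,2) = 10/91
  2 purple: C(9,2)C(2,1)/C(11,3) = 24/55; then P = C(6,2)/C(14,2) = 15/91
  3 purple: C(9,3)C(2,0)/C(11,3) = 28/55; then P = C(7,2)/C(14,2) = 3/13
P(both purple) = 978/5005 ≈ 0.1954.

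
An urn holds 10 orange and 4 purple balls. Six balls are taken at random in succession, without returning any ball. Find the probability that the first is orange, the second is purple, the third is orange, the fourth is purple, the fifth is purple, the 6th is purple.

Multiply the conditional probability of each draw in order, without replacement, so each draw removes one from its color and from the total.
P = (10/14) · (4/13) · (9/12) · (3/11) · (2/10) · (1/9) = 1/1001 ≈ 0.0010.

1/1001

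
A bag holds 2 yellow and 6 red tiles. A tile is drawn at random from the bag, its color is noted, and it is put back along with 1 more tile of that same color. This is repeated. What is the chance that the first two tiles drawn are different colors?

1/3

Either yellow then red, or red then yellow; after the first draw the total is 9.
P = (2/8)·(6/9) + (6/8)·(2/9) = 1/3 ≈ 0.3333.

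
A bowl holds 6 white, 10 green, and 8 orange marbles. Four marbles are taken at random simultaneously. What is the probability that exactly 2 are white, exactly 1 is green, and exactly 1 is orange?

200/1771

Unordered draws without replacement: count favorable combinations over C(24,4).
Favorable = C(6,2) · C(10,1) · C(8,1) = 1200; total = C(24,4) = 10626.
P = 1200/10626 = 200/1771 ≈ 0.1129.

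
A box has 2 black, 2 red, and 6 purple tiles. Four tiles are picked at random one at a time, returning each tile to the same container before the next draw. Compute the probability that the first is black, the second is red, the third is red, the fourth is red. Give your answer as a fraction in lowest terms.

Multiply the conditional probability of each draw in order, with replacement (the composition resets each draw).
P = (2/10) · (2/10) · (2/10) · (2/10) = 1/625 ≈ 0.0016.

1/625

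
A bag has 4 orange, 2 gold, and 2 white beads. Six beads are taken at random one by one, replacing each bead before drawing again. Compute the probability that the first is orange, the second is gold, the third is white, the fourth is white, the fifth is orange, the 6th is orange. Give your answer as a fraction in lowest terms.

Multiply the conditional probability of each draw in order, with replacement (the composition resets each draw).
P = (4/8) · (2/8) · (2/8) · (2/8) · (4/8) · (4/8) = 1/512 ≈ 0.0020.

1/512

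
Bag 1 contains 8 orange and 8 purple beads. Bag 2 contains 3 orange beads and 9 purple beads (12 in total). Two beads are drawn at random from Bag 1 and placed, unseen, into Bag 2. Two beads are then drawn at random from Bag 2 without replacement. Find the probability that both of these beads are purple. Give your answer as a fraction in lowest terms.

1357/2730

Condition on how many of the transferred beads are purple (from Bag 1: 8 purple of 16; then Bag 2 has 14 total).
  0 purple: C(8,0)C(8,2)/C(16,2) = 7/30; then P = C(9,2)/C(14,2) = 36/91
  1 purple: C(8,1)C(8,1)/C(16,2) = 8/15; then P = C(10,2)/C(14,2) = 45/91
  2 purple: C(8,2)C(8,0)/C(16,2) = 7/30; then P = C(11,2)/C(14,2) = 55/91
P(both purple) = 1357/2730 ≈ 0.4971.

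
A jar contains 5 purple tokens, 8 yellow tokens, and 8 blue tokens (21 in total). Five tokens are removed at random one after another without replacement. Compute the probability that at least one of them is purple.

761/969

Use the complement: P(at least one purple) = 1 − P(no purple).
P(none) = C(16,5)/C(21,5) = 4368/20349.
So P = 1 − 4368/20349 = 761/969 ≈ 0.7853.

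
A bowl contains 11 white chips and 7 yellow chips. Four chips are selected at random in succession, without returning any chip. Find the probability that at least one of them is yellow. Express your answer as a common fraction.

Use the complement: P(at least one yellow) = 1 − P(no yellow).
P(none) = C(11,4)/C(18,4) = 330/3060.
So P = 1 − 330/3060 = 91/102 ≈ 0.8922.

91/102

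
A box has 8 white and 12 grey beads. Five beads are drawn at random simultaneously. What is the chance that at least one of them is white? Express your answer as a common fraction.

Use the complement: P(at least one white) = 1 − P(no white).
P(none) = C(12,5)/C(20,5) = 792/15504.
So P = 1 − 792/15504 = 613/646 ≈ 0.9489.

613/646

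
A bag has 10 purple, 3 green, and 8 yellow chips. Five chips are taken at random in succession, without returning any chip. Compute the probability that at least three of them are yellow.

Sum the hypergeometric tail for j = 3,…,5 yellow chips.
Favorable = C(8,3)·C(13,2) + C(8,4)·C(13,1) + C(8,5)·C(13,0) = 5334; total = C(21,5) = 20349.
P = 5334/20349 = 254/969 ≈ 0.2621.

254/969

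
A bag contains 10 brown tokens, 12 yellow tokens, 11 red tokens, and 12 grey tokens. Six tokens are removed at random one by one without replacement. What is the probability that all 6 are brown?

1/38786

Unordered draws without replacement: count favorable combinations over C(45,6).
Favorable = C(10,6) · C(12,0) · C(11,0) · C(12,0) = 210; total = C(45,6) = 8145060.
P = 210/8145060 = 1/38786 ≈ 0.0000.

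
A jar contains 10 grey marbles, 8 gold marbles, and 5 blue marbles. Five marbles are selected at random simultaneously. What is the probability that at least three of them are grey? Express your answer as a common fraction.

1122/3059

Sum the hypergeometric tail for j = 3,…,5 grey marbles.
Favorable = C(10,3)·C(13,2) + C(10,4)·C(13,1) + C(10,5)·C(13,0) = 12342; total = C(23,5) = 33649.
P = 12342/33649 = 1122/3059 ≈ 0.3668.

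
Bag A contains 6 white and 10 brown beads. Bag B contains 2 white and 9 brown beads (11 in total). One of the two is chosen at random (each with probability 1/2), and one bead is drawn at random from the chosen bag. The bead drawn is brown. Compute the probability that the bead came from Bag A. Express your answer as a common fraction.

P(brown | Bag A) = 5/8; P(brown | Bag B) = 9/11.
P(brown) = 1/2·5/8 + 1/2·9/11 = 127/176.
By Bayes' rule, P(Bag A | brown) = 5/16 / 127/176 = 55/127 ≈ 0.4331.

55/127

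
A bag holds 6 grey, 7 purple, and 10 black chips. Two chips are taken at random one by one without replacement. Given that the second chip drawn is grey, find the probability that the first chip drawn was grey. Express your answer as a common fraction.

P(first=grey and the second chip drawn is grey) = (6/23)·(5/22) = 15/253.
P(the second chip drawn is grey) = Σ over first color = 15/253 + 21/253 + 30/253 = 6/23.
By Bayes, P(first=grey | the second chip drawn is grey) = 15/253 / 6/23 = 5/22 ≈ 0.2273.

5/22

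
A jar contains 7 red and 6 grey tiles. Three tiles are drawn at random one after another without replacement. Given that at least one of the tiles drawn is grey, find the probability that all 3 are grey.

20/251

P(all 3 grey) = C(6,3)/C(13,3) = 10/143; P(at least one grey) = 1 − C(7,3)/C(13,3) = 251/286.
Since 'all 3 grey' ⊆ 'at least one grey', P(all 3 | at least one) = 10/143 / 251/286 = 20/251 ≈ 0.0797.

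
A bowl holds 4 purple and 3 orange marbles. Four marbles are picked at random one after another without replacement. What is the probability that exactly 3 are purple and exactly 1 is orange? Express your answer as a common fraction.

Unordered draws without replacement: count favorable combinations over C(7,4).
Favorable = C(4,3) · C(3,1) = 12; total = C(7,4) = 35.
P = 12/35 = 12/35 ≈ 0.3429.

12/35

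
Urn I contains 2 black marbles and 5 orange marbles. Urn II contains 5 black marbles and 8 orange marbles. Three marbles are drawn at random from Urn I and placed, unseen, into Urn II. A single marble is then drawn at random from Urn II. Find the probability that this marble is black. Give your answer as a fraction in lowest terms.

Condition on how many of the transferred marbles are black (from Urn I: 2 black of 7; then Urn II has 16 total).
  0 black: C(2,0)C(5,3)/C(7,3) = 2/7; then P = 5/16
  1 black: C(2,1)C(5,2)/C(7,3) = 4/7; then P = 6/16
  2 black: C(2,2)C(5,1)/C(7,3) = 1/7; then P = 7/16
P(black from Urn II) = 41/112 ≈ 0.3661.

41/112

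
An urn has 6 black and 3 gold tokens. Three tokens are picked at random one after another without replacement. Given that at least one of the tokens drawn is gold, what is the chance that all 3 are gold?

1/64

P(all 3 gold) = C(3,3)/C(9,3) = 1/84; P(at least one gold) = 1 − C(6,3)/C(9,3) = 16/21.
Since 'all 3 gold' ⊆ 'at least one gold', P(all 3 | at least one) = 1/84 / 16/21 = 1/64 ≈ 0.0156.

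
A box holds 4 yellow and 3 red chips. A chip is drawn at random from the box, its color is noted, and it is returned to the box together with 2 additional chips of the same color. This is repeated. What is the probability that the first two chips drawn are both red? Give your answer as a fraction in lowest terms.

5/21

After a red draw the box holds 5 red out of 9.
P = (3/7)·(5/9) = 5/21 ≈ 0.2381.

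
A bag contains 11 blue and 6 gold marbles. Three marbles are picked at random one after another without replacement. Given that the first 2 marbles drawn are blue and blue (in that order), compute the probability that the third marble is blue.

After removing 2 blue, the bag has 9 blue out of 15 remaining.
P(third is blue | given) = 9/15 = 3/5 ≈ 0.6000.

3/5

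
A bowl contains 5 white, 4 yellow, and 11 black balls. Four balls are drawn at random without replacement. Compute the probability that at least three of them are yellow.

Sum the hypergeometric tail for j = 3,…,4 yellow balls.
Favorable = C(4,3)·C(16,1) + C(4,4)·C(16,0) = 65; total = C(20,4) = 4845.
P = 65/4845 = 13/969 ≈ 0.0134.

13/969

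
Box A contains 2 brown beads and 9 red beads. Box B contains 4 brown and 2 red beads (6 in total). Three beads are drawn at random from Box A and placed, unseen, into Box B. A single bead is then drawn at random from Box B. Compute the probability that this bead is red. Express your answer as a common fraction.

49/99

Condition on how many of the transferred beads are red (from Box A: 9 red of 11; then Box B has 9 total).
  1 red: C(9,1)C(2,2)/C(11,3) = 3/55; then P = 3/9
  2 red: C(9,2)C(2,1)/C(11,3) = 24/55; then P = 4/9
  3 red: C(9,3)C(2,0)/C(11,3) = 28/55; then P = 5/9
P(red from Box B) = 49/99 ≈ 0.4949.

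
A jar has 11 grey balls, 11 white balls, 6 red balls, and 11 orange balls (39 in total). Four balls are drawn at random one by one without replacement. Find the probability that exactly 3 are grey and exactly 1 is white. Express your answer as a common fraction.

605/27417

Unordered draws without replacement: count favorable combinations over C(39,4).
Favorable = C(11,3) · C(11,1) · C(6,0) · C(11,0) = 1815; total = C(39,4) = 82251.
P = 1815/82251 = 605/27417 ≈ 0.0221.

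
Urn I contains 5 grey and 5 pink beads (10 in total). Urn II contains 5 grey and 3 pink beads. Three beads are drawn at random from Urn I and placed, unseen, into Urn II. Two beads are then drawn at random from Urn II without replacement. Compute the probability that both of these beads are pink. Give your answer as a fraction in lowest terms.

49/330

Condition on how many of the transferred beads are pink (from Urn I: 5 pink of 10; then Urn II has 11 total).
  0 pink: C(5,0)C(5,3)/C(10,3) = 1/12; then P = C(3,2)/C(11,2) = 3/55
  1 pink: C(5,1)C(5,2)/C(10,3) = 5/12; then P = C(4,2)/C(11,2) = 6/55
  2 pink: C(5,2)C(5,1)/C(10,3) = 5/12; then P = C(5,2)/C(11,2) = 2/11
  3 pink: C(5,3)C(5,0)/C(10,3) = 1/12; then P = C(6,2)/C(11,2) = 3/11
P(both pink) = 49/330 ≈ 0.1485.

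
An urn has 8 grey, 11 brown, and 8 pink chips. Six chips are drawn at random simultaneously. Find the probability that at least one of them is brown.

Use the complement: P(at least one brown) = 1 − P(no brown).
P(none) = C(16,6)/C(27,6) = 8008/296010.
So P = 1 − 8008/296010 = 1007/1035 ≈ 0.9729.

1007/1035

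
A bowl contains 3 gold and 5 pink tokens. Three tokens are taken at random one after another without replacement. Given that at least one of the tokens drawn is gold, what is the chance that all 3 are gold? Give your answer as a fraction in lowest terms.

1/46

P(all 3 gold) = C(3,3)/C(8,3) = 1/56; P(at least one gold) = 1 − C(5,3)/C(8,3) = 23/28.
Since 'all 3 gold' ⊆ 'at least one gold', P(all 3 | at least one) = 1/56 / 23/28 = 1/46 ≈ 0.0217.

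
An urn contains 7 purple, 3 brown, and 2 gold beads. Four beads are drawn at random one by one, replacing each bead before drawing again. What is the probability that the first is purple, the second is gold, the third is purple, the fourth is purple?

343/10368

Multiply the conditional probability of each draw in order, with replacement (the composition resets each draw).
P = (7/12) · (2/12) · (7/12) · (7/12) = 343/10368 ≈ 0.0331.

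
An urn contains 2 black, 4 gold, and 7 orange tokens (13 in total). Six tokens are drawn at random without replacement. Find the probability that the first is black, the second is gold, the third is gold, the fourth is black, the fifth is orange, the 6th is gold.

Multiply the conditional probability of each draw in order, without replacement, so each draw removes one from its color and from the total.
P = (2/13) · (4/12) · (3/11) · (1/10) · (7/9) · (2/8) = 7/25740 ≈ 0.0003.

7/25740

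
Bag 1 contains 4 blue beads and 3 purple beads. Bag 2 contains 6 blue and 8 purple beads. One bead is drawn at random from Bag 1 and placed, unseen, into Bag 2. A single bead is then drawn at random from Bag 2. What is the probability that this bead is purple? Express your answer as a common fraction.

59/105

Condition on how many of the transferred beads are purple (from Bag 1: 3 purple of 7; then Bag 2 has 15 total).
  0 purple: C(3,0)C(4,1)/C(7,1) = 4/7; then P = 8/15
  1 purple: C(3,1)C(4,0)/C(7,1) = 3/7; then P = 9/15
P(purple from Bag 2) = 59/105 ≈ 0.5619.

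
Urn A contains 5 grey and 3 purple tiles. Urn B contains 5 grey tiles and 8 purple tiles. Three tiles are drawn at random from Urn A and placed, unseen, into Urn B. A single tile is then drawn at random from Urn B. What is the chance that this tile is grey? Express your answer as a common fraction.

Condition on how many of the transferred tiles are grey (from Urn A: 5 grey of 8; then Urn B has 16 total).
  0 grey: C(5,0)C(3,3)/C(8,3) = 1/56; then P = 5/16
  1 grey: C(5,1)C(3,2)/C(8,3) = 15/56; then P = 6/16
  2 grey: C(5,2)C(3,1)/C(8,3) = 15/28; then P = 7/16
  3 grey: C(5,3)C(3,0)/C(8,3) = 5/28; then P = 8/16
P(grey from Urn B) = 55/128 ≈ 0.4297.

55/128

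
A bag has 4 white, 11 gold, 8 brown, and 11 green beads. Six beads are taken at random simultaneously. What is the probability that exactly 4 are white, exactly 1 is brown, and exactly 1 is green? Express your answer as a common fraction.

Unordered draws without replacement: count favorable combinations over C(34,6).
Favorable = C(4,4) · C(11,0) · C(8,1) · C(11,1) = 88; total = C(34,6) = 1344904.
P = 88/1344904 = 1/15283 ≈ 0.0001.

1/15283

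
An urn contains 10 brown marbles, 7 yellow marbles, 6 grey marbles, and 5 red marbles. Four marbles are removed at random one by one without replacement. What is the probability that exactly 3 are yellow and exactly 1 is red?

Unordered draws without replacement: count favorable combinations over C(28,4).
Favorable = C(10,0) · C(7,3) · C(6,0) · C(5,1) = 175; total = C(28,4) = 20475.
P = 175/20475 = 1/117 ≈ 0.0085.

1/117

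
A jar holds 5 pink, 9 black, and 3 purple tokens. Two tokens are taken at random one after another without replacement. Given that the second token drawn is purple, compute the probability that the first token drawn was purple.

1/8

P(first=purple and the second token drawn is purple) = (3/17)·(2/16) = 3/136.
P(the second token drawn is purple) = Σ over first color = 15/272 + 27/272 + 3/136 = 3/17.
By Bayes, P(first=purple | the second token drawn is purple) = 3/136 / 3/17 = 1/8 ≈ 0.1250.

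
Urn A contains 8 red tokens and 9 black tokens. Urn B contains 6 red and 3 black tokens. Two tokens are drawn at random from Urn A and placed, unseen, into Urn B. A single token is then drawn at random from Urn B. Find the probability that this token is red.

118/187

Condition on how many of the transferred tokens are red (from Urn A: 8 red of 17; then Urn B has 11 total).
  0 red: C(8,0)C(9,2)/C(17,2) = 9/34; then P = 6/11
  1 red: C(8,1)C(9,1)/C(17,2) = 9/17; then P = 7/11
  2 red: C(8,2)C(9,0)/C(17,2) = 7/34; then P = 8/11
P(red from Urn B) = 118/187 ≈ 0.6310.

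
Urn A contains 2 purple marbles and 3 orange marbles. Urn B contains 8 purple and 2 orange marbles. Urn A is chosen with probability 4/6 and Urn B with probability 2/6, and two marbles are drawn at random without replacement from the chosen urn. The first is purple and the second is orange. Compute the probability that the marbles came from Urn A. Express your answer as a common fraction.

27/35

P(E | Urn A) = 3/10; P(E | Urn B) = 8/45.
P(E) = 2/3·3/10 + 1/3·8/45 = 7/27.
By Bayes' rule, P(Urn A | E) = 1/5 / 7/27 = 27/35 ≈ 0.7714.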